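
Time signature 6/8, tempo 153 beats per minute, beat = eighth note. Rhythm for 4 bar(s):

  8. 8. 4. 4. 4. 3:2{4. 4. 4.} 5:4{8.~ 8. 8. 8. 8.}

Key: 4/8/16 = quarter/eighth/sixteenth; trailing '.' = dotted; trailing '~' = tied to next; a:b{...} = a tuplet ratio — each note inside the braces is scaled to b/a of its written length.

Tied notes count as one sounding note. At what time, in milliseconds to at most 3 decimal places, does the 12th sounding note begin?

1. 0.0ms @ 0 + 588.235ms (3/2)
2. 588.235ms @ 3/2 + 588.235ms (3/2)
3. 1176.471ms @ 3 + 1176.471ms (3)
4. 2352.941ms @ 6 + 1176.471ms (3)
5. 3529.412ms @ 9 + 1176.471ms (3)
6. 4705.882ms @ 12 + 784.314ms (2)
7. 5490.196ms @ 14 + 784.314ms (2)
8. 6274.51ms @ 16 + 784.314ms (2)
9. 7058.824ms @ 18 + 941.176ms (12/5)
10. 8000.0ms @ 102/5 + 470.588ms (6/5)
11. 8470.588ms @ 108/5 + 470.588ms (6/5)
12. 8941.176ms @ 114/5 + 470.588ms (6/5)

note 12 onset = 114/5b = 8941.176ms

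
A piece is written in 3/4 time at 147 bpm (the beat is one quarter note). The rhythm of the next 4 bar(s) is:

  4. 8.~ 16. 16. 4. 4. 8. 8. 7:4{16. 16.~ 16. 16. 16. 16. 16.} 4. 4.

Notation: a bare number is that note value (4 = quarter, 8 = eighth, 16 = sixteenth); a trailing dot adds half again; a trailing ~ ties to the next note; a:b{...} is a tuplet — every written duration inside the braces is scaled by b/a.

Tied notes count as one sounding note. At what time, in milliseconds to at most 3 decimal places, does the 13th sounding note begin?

1. 0.0ms @ 0 + 612.245ms (3/2)
2. 612.245ms @ 3/2 + 459.184ms (9/8)
3. 1071.429ms @ 21/8 + 153.061ms (3/8)
4. 1224.49ms @ 3 + 612.245ms (3/2)
5. 1836.735ms @ 9/2 + 612.245ms (3/2)
6. 2448.98ms @ 6 + 306.122ms (3/4)
7. 2755.102ms @ 27/4 + 306.122ms (3/4)
8. 3061.224ms @ 15/2 + 87.464ms (3/14)
9. 3148.688ms @ 54/7 + 174.927ms (3/7)
10. 3323.615ms @ 57/7 + 87.464ms (3/14)
11. 3411.079ms @ 117/14 + 87.464ms (3/14)
12. 3498.542ms @ 60/7 + 87.464ms (3/14)
13. 3586.006ms @ 123/14 + 87.464ms (3/14)
14. 3673.469ms @ 9 + 612.245ms (3/2)
15. 4285.714ms @ 21/2 + 612.245ms (3/2)

note 13 onset = 123/14b = 3586.006ms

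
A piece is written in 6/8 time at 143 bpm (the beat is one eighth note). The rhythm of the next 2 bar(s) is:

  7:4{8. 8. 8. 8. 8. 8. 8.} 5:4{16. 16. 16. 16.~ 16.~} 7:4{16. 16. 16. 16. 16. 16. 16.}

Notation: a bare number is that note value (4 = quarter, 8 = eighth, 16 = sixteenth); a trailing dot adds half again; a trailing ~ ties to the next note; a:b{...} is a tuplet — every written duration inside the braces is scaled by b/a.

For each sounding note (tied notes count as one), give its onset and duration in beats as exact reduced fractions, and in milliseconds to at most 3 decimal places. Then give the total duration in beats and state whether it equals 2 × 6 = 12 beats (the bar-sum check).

1) 0.0ms=0b +359.64ms=6/7b
2) 359.64ms=6/7b +359.64ms=6/7b
3) 719.281ms=12/7b +359.64ms=6/7b
4) 1078.921ms=18/7b +359.64ms=6/7b
5) 1438.561ms=24/7b +359.64ms=6/7b
6) 1798.202ms=30/7b +359.64ms=6/7b
7) 2157.842ms=36/7b +359.64ms=6/7b
8) 2517.483ms=6b +251.748ms=3/5b
9) 2769.231ms=33/5b +251.748ms=3/5b
10) 3020.979ms=36/5b +251.748ms=3/5b
11) 3272.727ms=39/5b +683.317ms=57/35b
12) 3956.044ms=66/7b +179.82ms=3/7b
13) 4135.864ms=69/7b +179.82ms=3/7b
14) 4315.684ms=72/7b +179.82ms=3/7b
15) 4495.504ms=75/7b +179.82ms=3/7b
16) 4675.325ms=78/7b +179.82ms=3/7b
17) 4855.145ms=81/7b +179.82ms=3/7b
Σ=12b of 12 (143bpm 6/8) — PASS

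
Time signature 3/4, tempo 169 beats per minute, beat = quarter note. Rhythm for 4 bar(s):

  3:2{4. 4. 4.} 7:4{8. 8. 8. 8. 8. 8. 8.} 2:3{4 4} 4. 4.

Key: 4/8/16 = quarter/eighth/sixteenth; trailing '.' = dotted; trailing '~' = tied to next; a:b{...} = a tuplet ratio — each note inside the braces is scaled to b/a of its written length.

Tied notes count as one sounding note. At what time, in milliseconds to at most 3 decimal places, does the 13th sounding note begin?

note 13 onset = 9b = 3195.266ms

1. 0.0ms @ 0 + 355.03ms (1)
2. 355.03ms @ 1 + 355.03ms (1)
3. 710.059ms @ 2 + 355.03ms (1)
4. 1065.089ms @ 3 + 152.156ms (3/7)
5. 1217.244ms @ 24/7 + 152.156ms (3/7)
6. 1369.4ms @ 27/7 + 152.156ms (3/7)
7. 1521.555ms @ 30/7 + 152.156ms (3/7)
8. 1673.711ms @ 33/7 + 152.156ms (3/7)
9. 1825.866ms @ 36/7 + 152.156ms (3/7)
10. 1978.022ms @ 39/7 + 152.156ms (3/7)
11. 2130.178ms @ 6 + 532.544ms (3/2)
12. 2662.722ms @ 15/2 + 532.544ms (3/2)
13. 3195.266ms @ 9 + 532.544ms (3/2)
14. 3727.811ms @ 21/2 + 532.544ms (3/2)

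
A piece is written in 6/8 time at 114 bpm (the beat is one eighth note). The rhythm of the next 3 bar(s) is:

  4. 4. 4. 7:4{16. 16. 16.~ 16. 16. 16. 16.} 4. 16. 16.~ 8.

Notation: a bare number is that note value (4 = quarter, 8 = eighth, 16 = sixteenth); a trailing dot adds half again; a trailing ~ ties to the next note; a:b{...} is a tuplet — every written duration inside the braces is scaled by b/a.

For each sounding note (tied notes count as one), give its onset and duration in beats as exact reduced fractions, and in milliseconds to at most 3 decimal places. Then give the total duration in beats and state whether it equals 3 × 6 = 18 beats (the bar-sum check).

1) 0.0ms=0b +1578.947ms=3b
2) 1578.947ms=3b +1578.947ms=3b
3) 3157.895ms=6b +1578.947ms=3b
4) 4736.842ms=9b +225.564ms=3/7b
5) 4962.406ms=66/7b +225.564ms=3/7b
6) 5187.97ms=69/7b +451.128ms=6/7b
7) 5639.098ms=75/7b +225.564ms=3/7b
8) 5864.662ms=78/7b +225.564ms=3/7b
9) 6090.226ms=81/7b +225.564ms=3/7b
10) 6315.789ms=12b +1578.947ms=3b
11) 7894.737ms=15b +394.737ms=3/4b
12) 8289.474ms=63/4b +1184.211ms=9/4b
Σ=18b of 18 (114bpm 6/8) — PASS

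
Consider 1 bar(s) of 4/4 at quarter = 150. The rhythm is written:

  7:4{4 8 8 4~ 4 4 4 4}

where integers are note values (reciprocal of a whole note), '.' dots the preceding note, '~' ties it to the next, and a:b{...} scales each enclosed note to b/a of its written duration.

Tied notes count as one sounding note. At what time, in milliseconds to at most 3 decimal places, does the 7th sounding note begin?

1. 0.0ms @ 0 + 228.571ms (4/7)
2. 228.571ms @ 4/7 + 114.286ms (2/7)
3. 342.857ms @ 6/7 + 114.286ms (2/7)
4. 457.143ms @ 8/7 + 457.143ms (8/7)
5. 914.286ms @ 16/7 + 228.571ms (4/7)
6. 1142.857ms @ 20/7 + 228.571ms (4/7)
7. 1371.429ms @ 24/7 + 228.571ms (4/7)

note 7 onset = 24/7b = 1371.429ms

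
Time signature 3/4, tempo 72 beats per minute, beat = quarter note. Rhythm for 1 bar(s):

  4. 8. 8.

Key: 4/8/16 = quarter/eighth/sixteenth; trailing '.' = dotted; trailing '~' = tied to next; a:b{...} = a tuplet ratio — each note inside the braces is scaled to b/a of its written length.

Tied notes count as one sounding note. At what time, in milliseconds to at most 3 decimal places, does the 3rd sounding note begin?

note 3 onset = 9/4b = 1875.0ms

1. 0.0ms @ 0 + 1250.0ms (3/2)
2. 1250.0ms @ 3/2 + 625.0ms (3/4)
3. 1875.0ms @ 9/4 + 625.0ms (3/4)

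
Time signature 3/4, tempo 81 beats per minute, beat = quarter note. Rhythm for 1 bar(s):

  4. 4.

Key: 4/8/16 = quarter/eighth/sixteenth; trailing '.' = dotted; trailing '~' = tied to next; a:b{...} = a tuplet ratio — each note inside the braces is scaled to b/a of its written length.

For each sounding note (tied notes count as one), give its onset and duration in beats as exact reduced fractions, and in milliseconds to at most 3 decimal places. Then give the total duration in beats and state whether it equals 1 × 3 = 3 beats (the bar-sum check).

1) 0.0ms=0b +1111.111ms=3/2b
2) 1111.111ms=3/2b +1111.111ms=3/2b
Σ=3b of 3 (81bpm 3/4) — PASS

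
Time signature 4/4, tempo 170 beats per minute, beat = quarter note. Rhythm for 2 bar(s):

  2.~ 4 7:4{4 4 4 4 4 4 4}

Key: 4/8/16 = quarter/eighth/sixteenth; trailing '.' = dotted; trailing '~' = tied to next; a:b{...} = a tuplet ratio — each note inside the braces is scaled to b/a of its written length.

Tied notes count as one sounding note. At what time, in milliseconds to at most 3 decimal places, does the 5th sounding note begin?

note 5 onset = 40/7b = 2016.807ms

1. 0.0ms @ 0 + 1411.765ms (4)
2. 1411.765ms @ 4 + 201.681ms (4/7)
3. 1613.445ms @ 32/7 + 201.681ms (4/7)
4. 1815.126ms @ 36/7 + 201.681ms (4/7)
5. 2016.807ms @ 40/7 + 201.681ms (4/7)
6. 2218.487ms @ 44/7 + 201.681ms (4/7)
7. 2420.168ms @ 48/7 + 201.681ms (4/7)
8. 2621.849ms @ 52/7 + 201.681ms (4/7)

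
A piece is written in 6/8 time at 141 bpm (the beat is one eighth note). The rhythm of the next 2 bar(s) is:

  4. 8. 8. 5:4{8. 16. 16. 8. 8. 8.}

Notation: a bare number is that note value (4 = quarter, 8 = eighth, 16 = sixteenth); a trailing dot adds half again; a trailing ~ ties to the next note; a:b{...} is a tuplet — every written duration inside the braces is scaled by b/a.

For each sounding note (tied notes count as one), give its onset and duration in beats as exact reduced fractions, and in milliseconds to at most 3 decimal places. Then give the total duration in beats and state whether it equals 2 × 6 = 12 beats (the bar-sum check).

1) 0.0ms=0b +1276.596ms=3b
2) 1276.596ms=3b +638.298ms=3/2b
3) 1914.894ms=9/2b +638.298ms=3/2b
4) 2553.191ms=6b +510.638ms=6/5b
5) 3063.83ms=36/5b +255.319ms=3/5b
6) 3319.149ms=39/5b +255.319ms=3/5b
7) 3574.468ms=42/5b +510.638ms=6/5b
8) 4085.106ms=48/5b +510.638ms=6/5b
9) 4595.745ms=54/5b +510.638ms=6/5b
Σ=12b of 12 (141bpm 6/8) — PASS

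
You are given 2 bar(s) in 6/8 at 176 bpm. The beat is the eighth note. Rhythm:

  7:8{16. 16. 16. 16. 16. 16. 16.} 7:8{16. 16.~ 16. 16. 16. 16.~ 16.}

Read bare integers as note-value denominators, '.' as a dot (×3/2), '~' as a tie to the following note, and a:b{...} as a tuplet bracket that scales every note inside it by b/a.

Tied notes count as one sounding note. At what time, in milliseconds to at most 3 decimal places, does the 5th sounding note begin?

1. 0.0ms @ 0 + 292.208ms (6/7)
2. 292.208ms @ 6/7 + 292.208ms (6/7)
3. 584.416ms @ 12/7 + 292.208ms (6/7)
4. 876.623ms @ 18/7 + 292.208ms (6/7)
5. 1168.831ms @ 24/7 + 292.208ms (6/7)
6. 1461.039ms @ 30/7 + 292.208ms (6/7)
7. 1753.247ms @ 36/7 + 292.208ms (6/7)
8. 2045.455ms @ 6 + 292.208ms (6/7)
9. 2337.662ms @ 48/7 + 584.416ms (12/7)
10. 2922.078ms @ 60/7 + 292.208ms (6/7)
11. 3214.286ms @ 66/7 + 292.208ms (6/7)
12. 3506.494ms @ 72/7 + 584.416ms (12/7)

note 5 onset = 24/7b = 1168.831ms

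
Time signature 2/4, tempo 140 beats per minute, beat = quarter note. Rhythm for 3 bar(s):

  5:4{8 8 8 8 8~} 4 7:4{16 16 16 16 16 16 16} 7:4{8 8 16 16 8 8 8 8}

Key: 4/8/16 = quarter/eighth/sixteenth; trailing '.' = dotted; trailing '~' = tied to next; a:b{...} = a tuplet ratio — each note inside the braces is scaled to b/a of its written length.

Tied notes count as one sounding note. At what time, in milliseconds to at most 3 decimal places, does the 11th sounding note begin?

1. 0.0ms @ 0 + 171.429ms (2/5)
2. 171.429ms @ 2/5 + 171.429ms (2/5)
3. 342.857ms @ 4/5 + 171.429ms (2/5)
4. 514.286ms @ 6/5 + 171.429ms (2/5)
5. 685.714ms @ 8/5 + 600.0ms (7/5)
6. 1285.714ms @ 3 + 61.224ms (1/7)
7. 1346.939ms @ 22/7 + 61.224ms (1/7)
8. 1408.163ms @ 23/7 + 61.224ms (1/7)
9. 1469.388ms @ 24/7 + 61.224ms (1/7)
10. 1530.612ms @ 25/7 + 61.224ms (1/7)
11. 1591.837ms @ 26/7 + 61.224ms (1/7)
12. 1653.061ms @ 27/7 + 61.224ms (1/7)
13. 1714.286ms @ 4 + 122.449ms (2/7)
14. 1836.735ms @ 30/7 + 122.449ms (2/7)
15. 1959.184ms @ 32/7 + 61.224ms (1/7)
16. 2020.408ms @ 33/7 + 61.224ms (1/7)
17. 2081.633ms @ 34/7 + 122.449ms (2/7)
18. 2204.082ms @ 36/7 + 122.449ms (2/7)
19. 2326.531ms @ 38/7 + 122.449ms (2/7)
20. 2448.98ms @ 40/7 + 122.449ms (2/7)

note 11 onset = 26/7b = 1591.837ms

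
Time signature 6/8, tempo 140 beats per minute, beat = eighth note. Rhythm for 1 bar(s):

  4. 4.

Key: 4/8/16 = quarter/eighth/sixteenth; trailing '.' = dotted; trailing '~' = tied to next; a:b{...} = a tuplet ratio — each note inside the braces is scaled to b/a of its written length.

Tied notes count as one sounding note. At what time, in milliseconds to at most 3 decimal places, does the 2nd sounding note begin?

1. 0.0ms @ 0 + 1285.714ms (3)
2. 1285.714ms @ 3 + 1285.714ms (3)

note 2 onset = 3b = 1285.714ms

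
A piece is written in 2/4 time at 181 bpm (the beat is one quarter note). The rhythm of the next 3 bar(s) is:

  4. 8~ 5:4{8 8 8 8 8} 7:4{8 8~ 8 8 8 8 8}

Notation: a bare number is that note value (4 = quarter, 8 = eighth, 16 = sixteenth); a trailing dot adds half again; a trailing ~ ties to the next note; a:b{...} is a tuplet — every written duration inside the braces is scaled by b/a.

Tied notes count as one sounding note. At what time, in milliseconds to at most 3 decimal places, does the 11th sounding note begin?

1. 0.0ms @ 0 + 497.238ms (3/2)
2. 497.238ms @ 3/2 + 298.343ms (9/10)
3. 795.58ms @ 12/5 + 132.597ms (2/5)
4. 928.177ms @ 14/5 + 132.597ms (2/5)
5. 1060.773ms @ 16/5 + 132.597ms (2/5)
6. 1193.37ms @ 18/5 + 132.597ms (2/5)
7. 1325.967ms @ 4 + 94.712ms (2/7)
8. 1420.679ms @ 30/7 + 189.424ms (4/7)
9. 1610.103ms @ 34/7 + 94.712ms (2/7)
10. 1704.815ms @ 36/7 + 94.712ms (2/7)
11. 1799.526ms @ 38/7 + 94.712ms (2/7)
12. 1894.238ms @ 40/7 + 94.712ms (2/7)

note 11 onset = 38/7b = 1799.526ms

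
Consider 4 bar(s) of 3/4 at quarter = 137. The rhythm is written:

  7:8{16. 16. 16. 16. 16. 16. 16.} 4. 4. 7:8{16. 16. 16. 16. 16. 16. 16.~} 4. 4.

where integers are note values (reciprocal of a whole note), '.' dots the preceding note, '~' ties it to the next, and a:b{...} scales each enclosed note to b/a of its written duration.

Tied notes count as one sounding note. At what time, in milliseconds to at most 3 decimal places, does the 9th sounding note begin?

1. 0.0ms @ 0 + 187.696ms (3/7)
2. 187.696ms @ 3/7 + 187.696ms (3/7)
3. 375.391ms @ 6/7 + 187.696ms (3/7)
4. 563.087ms @ 9/7 + 187.696ms (3/7)
5. 750.782ms @ 12/7 + 187.696ms (3/7)
6. 938.478ms @ 15/7 + 187.696ms (3/7)
7. 1126.173ms @ 18/7 + 187.696ms (3/7)
8. 1313.869ms @ 3 + 656.934ms (3/2)
9. 1970.803ms @ 9/2 + 656.934ms (3/2)
10. 2627.737ms @ 6 + 187.696ms (3/7)
11. 2815.433ms @ 45/7 + 187.696ms (3/7)
12. 3003.128ms @ 48/7 + 187.696ms (3/7)
13. 3190.824ms @ 51/7 + 187.696ms (3/7)
14. 3378.519ms @ 54/7 + 187.696ms (3/7)
15. 3566.215ms @ 57/7 + 187.696ms (3/7)
16. 3753.91ms @ 60/7 + 844.63ms (27/14)
17. 4598.54ms @ 21/2 + 656.934ms (3/2)

note 9 onset = 9/2b = 1970.803ms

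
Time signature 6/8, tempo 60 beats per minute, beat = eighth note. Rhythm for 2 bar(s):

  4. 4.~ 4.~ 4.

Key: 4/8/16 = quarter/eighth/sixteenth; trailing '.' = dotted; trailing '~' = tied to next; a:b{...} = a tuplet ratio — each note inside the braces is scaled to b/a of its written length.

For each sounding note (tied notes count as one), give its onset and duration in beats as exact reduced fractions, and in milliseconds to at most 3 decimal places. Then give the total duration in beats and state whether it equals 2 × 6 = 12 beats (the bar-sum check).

1) 0.0ms=0b +3000.0ms=3b
2) 3000.0ms=3b +9000.0ms=9b
Σ=12b of 12 (60bpm 6/8) — PASS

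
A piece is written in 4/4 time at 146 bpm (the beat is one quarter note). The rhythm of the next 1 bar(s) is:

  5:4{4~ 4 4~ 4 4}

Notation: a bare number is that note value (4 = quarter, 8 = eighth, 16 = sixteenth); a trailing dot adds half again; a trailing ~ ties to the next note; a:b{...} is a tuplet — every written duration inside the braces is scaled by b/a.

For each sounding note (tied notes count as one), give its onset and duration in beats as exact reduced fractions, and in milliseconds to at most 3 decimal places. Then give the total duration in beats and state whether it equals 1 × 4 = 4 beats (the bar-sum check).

1) 0.0ms=0b +657.534ms=8/5b
2) 657.534ms=8/5b +657.534ms=8/5b
3) 1315.068ms=16/5b +328.767ms=4/5b
Σ=4b of 4 (146bpm 4/4) — PASS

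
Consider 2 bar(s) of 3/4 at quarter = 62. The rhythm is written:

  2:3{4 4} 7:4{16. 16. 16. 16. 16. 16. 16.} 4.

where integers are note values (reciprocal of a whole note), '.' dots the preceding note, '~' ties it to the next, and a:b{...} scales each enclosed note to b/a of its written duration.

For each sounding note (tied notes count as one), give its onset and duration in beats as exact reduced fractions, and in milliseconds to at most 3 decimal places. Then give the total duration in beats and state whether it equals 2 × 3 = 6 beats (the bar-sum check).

1) 0.0ms=0b +1451.613ms=3/2b
2) 1451.613ms=3/2b +1451.613ms=3/2b
3) 2903.226ms=3b +207.373ms=3/14b
4) 3110.599ms=45/14b +207.373ms=3/14b
5) 3317.972ms=24/7b +207.373ms=3/14b
6) 3525.346ms=51/14b +207.373ms=3/14b
7) 3732.719ms=27/7b +207.373ms=3/14b
8) 3940.092ms=57/14b +207.373ms=3/14b
9) 4147.465ms=30/7b +207.373ms=3/14b
10) 4354.839ms=9/2b +1451.613ms=3/2b
Σ=6b of 6 (62bpm 3/4) — PASS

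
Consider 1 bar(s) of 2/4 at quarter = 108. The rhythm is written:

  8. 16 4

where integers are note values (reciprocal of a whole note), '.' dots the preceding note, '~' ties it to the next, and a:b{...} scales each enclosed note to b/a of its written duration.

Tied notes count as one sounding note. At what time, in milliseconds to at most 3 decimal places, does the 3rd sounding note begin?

1. 0.0ms @ 0 + 416.667ms (3/4)
2. 416.667ms @ 3/4 + 138.889ms (1/4)
3. 555.556ms @ 1 + 555.556ms (1)

note 3 onset = 1b = 555.556ms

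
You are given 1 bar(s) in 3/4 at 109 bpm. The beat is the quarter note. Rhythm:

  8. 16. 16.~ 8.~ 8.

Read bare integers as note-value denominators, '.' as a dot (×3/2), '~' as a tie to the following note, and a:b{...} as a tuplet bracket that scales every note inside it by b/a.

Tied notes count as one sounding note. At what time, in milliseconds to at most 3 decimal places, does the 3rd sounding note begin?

1. 0.0ms @ 0 + 412.844ms (3/4)
2. 412.844ms @ 3/4 + 206.422ms (3/8)
3. 619.266ms @ 9/8 + 1032.11ms (15/8)

note 3 onset = 9/8b = 619.266ms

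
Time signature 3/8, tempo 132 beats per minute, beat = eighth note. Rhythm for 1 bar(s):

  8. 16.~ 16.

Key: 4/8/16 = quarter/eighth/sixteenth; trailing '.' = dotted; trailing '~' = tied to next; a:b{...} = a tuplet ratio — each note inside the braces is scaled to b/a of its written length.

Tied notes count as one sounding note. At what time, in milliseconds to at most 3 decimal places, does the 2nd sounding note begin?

1. 0.0ms @ 0 + 681.818ms (3/2)
2. 681.818ms @ 3/2 + 681.818ms (3/2)

note 2 onset = 3/2b = 681.818ms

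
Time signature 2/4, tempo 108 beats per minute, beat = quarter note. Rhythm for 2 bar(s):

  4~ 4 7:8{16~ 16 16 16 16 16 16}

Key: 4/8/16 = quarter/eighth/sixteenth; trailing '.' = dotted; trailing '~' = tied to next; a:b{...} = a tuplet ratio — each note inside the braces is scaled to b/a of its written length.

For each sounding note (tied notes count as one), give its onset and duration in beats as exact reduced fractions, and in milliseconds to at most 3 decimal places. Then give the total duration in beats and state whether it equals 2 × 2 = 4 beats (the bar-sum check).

1) 0.0ms=0b +1111.111ms=2b
2) 1111.111ms=2b +317.46ms=4/7b
3) 1428.571ms=18/7b +158.73ms=2/7b
4) 1587.302ms=20/7b +158.73ms=2/7b
5) 1746.032ms=22/7b +158.73ms=2/7b
6) 1904.762ms=24/7b +158.73ms=2/7b
7) 2063.492ms=26/7b +158.73ms=2/7b
Σ=4b of 4 (108bpm 2/4) — PASS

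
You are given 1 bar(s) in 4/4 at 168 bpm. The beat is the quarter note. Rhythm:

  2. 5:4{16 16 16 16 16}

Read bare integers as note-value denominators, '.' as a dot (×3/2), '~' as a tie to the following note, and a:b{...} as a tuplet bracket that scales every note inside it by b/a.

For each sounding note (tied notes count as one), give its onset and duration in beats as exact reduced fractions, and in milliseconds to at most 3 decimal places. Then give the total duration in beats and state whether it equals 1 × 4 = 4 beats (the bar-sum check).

1) 0.0ms=0b +1071.429ms=3b
2) 1071.429ms=3b +71.429ms=1/5b
3) 1142.857ms=16/5b +71.429ms=1/5b
4) 1214.286ms=17/5b +71.429ms=1/5b
5) 1285.714ms=18/5b +71.429ms=1/5b
6) 1357.143ms=19/5b +71.429ms=1/5b
Σ=4b of 4 (168bpm 4/4) — PASS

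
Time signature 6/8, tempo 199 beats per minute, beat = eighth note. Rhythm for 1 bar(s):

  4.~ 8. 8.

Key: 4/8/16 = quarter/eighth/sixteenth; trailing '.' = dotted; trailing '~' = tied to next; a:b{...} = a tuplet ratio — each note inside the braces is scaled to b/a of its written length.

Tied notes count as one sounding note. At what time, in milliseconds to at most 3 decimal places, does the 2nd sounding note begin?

note 2 onset = 9/2b = 1356.784ms

1. 0.0ms @ 0 + 1356.784ms (9/2)
2. 1356.784ms @ 9/2 + 452.261ms (3/2)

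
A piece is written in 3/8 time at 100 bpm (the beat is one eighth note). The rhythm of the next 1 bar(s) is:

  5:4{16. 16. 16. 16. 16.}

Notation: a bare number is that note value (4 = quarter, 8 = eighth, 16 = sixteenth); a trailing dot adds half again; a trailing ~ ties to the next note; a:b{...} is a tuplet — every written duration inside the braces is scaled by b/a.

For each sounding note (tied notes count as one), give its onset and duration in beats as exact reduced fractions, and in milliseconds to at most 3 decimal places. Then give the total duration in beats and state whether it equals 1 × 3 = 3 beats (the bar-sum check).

1) 0.0ms=0b +360.0ms=3/5b
2) 360.0ms=3/5b +360.0ms=3/5b
3) 720.0ms=6/5b +360.0ms=3/5b
4) 1080.0ms=9/5b +360.0ms=3/5b
5) 1440.0ms=12/5b +360.0ms=3/5b
Σ=3b of 3 (100bpm 3/8) — PASS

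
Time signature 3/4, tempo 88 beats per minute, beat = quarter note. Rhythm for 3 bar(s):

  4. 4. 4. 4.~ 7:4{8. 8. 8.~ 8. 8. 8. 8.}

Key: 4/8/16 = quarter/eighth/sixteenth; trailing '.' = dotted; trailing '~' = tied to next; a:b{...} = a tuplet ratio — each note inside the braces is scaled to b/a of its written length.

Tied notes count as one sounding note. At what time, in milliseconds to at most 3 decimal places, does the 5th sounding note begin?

note 5 onset = 45/7b = 4383.117ms

1. 0.0ms @ 0 + 1022.727ms (3/2)
2. 1022.727ms @ 3/2 + 1022.727ms (3/2)
3. 2045.455ms @ 3 + 1022.727ms (3/2)
4. 3068.182ms @ 9/2 + 1314.935ms (27/14)
5. 4383.117ms @ 45/7 + 292.208ms (3/7)
6. 4675.325ms @ 48/7 + 584.416ms (6/7)
7. 5259.74ms @ 54/7 + 292.208ms (3/7)
8. 5551.948ms @ 57/7 + 292.208ms (3/7)
9. 5844.156ms @ 60/7 + 292.208ms (3/7)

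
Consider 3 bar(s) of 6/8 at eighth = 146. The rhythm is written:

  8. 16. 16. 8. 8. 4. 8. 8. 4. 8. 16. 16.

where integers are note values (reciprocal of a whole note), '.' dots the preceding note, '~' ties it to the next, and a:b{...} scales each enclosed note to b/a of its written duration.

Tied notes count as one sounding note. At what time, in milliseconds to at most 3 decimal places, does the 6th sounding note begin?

1. 0.0ms @ 0 + 616.438ms (3/2)
2. 616.438ms @ 3/2 + 308.219ms (3/4)
3. 924.658ms @ 9/4 + 308.219ms (3/4)
4. 1232.877ms @ 3 + 616.438ms (3/2)
5. 1849.315ms @ 9/2 + 616.438ms (3/2)
6. 2465.753ms @ 6 + 1232.877ms (3)
7. 3698.63ms @ 9 + 616.438ms (3/2)
8. 4315.068ms @ 21/2 + 616.438ms (3/2)
9. 4931.507ms @ 12 + 1232.877ms (3)
10. 6164.384ms @ 15 + 616.438ms (3/2)
11. 6780.822ms @ 33/2 + 308.219ms (3/4)
12. 7089.041ms @ 69/4 + 308.219ms (3/4)

note 6 onset = 6b = 2465.753ms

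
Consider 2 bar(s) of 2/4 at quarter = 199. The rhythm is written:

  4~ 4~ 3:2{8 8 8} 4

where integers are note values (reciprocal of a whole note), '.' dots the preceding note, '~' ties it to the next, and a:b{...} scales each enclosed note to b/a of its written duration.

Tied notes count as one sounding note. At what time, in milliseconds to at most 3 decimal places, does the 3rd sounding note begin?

note 3 onset = 8/3b = 804.02ms

1. 0.0ms @ 0 + 703.518ms (7/3)
2. 703.518ms @ 7/3 + 100.503ms (1/3)
3. 804.02ms @ 8/3 + 100.503ms (1/3)
4. 904.523ms @ 3 + 301.508ms (1)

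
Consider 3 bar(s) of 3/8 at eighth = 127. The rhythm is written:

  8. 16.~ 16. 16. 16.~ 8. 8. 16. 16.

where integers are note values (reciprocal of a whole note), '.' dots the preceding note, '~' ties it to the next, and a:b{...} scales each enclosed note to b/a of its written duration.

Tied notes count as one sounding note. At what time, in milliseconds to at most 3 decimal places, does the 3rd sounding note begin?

note 3 onset = 3b = 1417.323ms

1. 0.0ms @ 0 + 708.661ms (3/2)
2. 708.661ms @ 3/2 + 708.661ms (3/2)
3. 1417.323ms @ 3 + 354.331ms (3/4)
4. 1771.654ms @ 15/4 + 1062.992ms (9/4)
5. 2834.646ms @ 6 + 708.661ms (3/2)
6. 3543.307ms @ 15/2 + 354.331ms (3/4)
7. 3897.638ms @ 33/4 + 354.331ms (3/4)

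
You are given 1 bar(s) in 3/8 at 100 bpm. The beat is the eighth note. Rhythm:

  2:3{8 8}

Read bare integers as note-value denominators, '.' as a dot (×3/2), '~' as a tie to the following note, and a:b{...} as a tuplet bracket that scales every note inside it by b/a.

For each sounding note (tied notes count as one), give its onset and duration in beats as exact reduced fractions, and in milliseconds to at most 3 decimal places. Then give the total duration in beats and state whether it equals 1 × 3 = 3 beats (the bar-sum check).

1) 0.0ms=0b +900.0ms=3/2b
2) 900.0ms=3/2b +900.0ms=3/2b
Σ=3b of 3 (100bpm 3/8) — PASS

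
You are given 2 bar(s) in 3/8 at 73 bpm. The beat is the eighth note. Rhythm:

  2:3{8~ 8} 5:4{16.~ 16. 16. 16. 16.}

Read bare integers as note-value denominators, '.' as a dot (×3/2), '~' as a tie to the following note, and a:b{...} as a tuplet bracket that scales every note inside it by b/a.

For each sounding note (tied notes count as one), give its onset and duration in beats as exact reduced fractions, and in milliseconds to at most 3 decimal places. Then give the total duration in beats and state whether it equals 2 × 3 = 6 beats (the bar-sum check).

1) 0.0ms=0b +2465.753ms=3b
2) 2465.753ms=3b +986.301ms=6/5b
3) 3452.055ms=21/5b +493.151ms=3/5b
4) 3945.205ms=24/5b +493.151ms=3/5b
5) 4438.356ms=27/5b +493.151ms=3/5b
Σ=6b of 6 (73bpm 3/8) — PASS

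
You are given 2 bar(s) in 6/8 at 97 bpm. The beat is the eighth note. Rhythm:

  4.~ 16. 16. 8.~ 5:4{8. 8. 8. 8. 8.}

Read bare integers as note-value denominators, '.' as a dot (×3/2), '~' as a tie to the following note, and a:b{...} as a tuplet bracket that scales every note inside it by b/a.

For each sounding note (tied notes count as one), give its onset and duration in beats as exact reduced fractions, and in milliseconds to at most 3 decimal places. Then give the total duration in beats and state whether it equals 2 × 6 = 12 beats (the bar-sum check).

1) 0.0ms=0b +2319.588ms=15/4b
2) 2319.588ms=15/4b +463.918ms=3/4b
3) 2783.505ms=9/2b +1670.103ms=27/10b
4) 4453.608ms=36/5b +742.268ms=6/5b
5) 5195.876ms=42/5b +742.268ms=6/5b
6) 5938.144ms=48/5b +742.268ms=6/5b
7) 6680.412ms=54/5b +742.268ms=6/5b
Σ=12b of 12 (97bpm 6/8) — PASS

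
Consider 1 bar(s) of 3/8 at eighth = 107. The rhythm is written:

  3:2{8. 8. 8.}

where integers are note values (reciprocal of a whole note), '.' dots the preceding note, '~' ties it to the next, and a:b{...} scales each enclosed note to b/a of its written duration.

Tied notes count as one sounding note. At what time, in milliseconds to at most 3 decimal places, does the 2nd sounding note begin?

note 2 onset = 1b = 560.748ms

1. 0.0ms @ 0 + 560.748ms (1)
2. 560.748ms @ 1 + 560.748ms (1)
3. 1121.495ms @ 2 + 560.748ms (1)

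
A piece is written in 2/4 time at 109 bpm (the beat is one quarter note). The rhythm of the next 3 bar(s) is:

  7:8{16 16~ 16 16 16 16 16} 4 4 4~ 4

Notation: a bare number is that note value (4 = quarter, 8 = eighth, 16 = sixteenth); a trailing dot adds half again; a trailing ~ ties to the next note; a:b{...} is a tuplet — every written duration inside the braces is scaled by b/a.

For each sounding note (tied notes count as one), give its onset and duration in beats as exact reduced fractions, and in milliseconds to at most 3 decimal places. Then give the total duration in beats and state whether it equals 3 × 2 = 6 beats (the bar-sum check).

1) 0.0ms=0b +157.274ms=2/7b
2) 157.274ms=2/7b +314.548ms=4/7b
3) 471.822ms=6/7b +157.274ms=2/7b
4) 629.096ms=8/7b +157.274ms=2/7b
5) 786.37ms=10/7b +157.274ms=2/7b
6) 943.644ms=12/7b +157.274ms=2/7b
7) 1100.917ms=2b +550.459ms=1b
8) 1651.376ms=3b +550.459ms=1b
9) 2201.835ms=4b +1100.917ms=2b
Σ=6b of 6 (109bpm 2/4) — PASS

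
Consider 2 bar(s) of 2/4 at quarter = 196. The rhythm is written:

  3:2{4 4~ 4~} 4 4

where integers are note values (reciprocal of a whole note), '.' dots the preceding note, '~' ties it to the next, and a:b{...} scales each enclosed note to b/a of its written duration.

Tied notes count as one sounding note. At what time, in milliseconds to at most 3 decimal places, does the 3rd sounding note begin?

1. 0.0ms @ 0 + 204.082ms (2/3)
2. 204.082ms @ 2/3 + 714.286ms (7/3)
3. 918.367ms @ 3 + 306.122ms (1)

note 3 onset = 3b = 918.367ms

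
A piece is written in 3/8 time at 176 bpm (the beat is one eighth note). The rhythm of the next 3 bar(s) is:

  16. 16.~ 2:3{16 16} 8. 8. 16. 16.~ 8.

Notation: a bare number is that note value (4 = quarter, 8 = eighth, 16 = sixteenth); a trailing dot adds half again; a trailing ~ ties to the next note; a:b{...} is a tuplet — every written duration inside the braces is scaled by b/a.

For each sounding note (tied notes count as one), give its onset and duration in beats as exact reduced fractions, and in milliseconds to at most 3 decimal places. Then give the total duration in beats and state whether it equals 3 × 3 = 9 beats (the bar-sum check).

1) 0.0ms=0b +255.682ms=3/4b
2) 255.682ms=3/4b +511.364ms=3/2b
3) 767.045ms=9/4b +255.682ms=3/4b
4) 1022.727ms=3b +511.364ms=3/2b
5) 1534.091ms=9/2b +511.364ms=3/2b
6) 2045.455ms=6b +255.682ms=3/4b
7) 2301.136ms=27/4b +767.045ms=9/4b
Σ=9b of 9 (176bpm 3/8) — PASS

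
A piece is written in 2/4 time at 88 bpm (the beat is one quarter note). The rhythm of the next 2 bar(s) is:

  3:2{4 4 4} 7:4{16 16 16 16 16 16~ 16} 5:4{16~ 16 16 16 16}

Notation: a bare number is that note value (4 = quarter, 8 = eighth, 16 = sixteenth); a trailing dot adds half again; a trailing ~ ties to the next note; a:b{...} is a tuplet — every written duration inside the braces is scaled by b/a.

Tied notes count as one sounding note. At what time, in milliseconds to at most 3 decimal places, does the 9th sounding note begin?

1. 0.0ms @ 0 + 454.545ms (2/3)
2. 454.545ms @ 2/3 + 454.545ms (2/3)
3. 909.091ms @ 4/3 + 454.545ms (2/3)
4. 1363.636ms @ 2 + 97.403ms (1/7)
5. 1461.039ms @ 15/7 + 97.403ms (1/7)
6. 1558.442ms @ 16/7 + 97.403ms (1/7)
7. 1655.844ms @ 17/7 + 97.403ms (1/7)
8. 1753.247ms @ 18/7 + 97.403ms (1/7)
9. 1850.649ms @ 19/7 + 194.805ms (2/7)
10. 2045.455ms @ 3 + 272.727ms (2/5)
11. 2318.182ms @ 17/5 + 136.364ms (1/5)
12. 2454.545ms @ 18/5 + 136.364ms (1/5)
13. 2590.909ms @ 19/5 + 136.364ms (1/5)

note 9 onset = 19/7b = 1850.649ms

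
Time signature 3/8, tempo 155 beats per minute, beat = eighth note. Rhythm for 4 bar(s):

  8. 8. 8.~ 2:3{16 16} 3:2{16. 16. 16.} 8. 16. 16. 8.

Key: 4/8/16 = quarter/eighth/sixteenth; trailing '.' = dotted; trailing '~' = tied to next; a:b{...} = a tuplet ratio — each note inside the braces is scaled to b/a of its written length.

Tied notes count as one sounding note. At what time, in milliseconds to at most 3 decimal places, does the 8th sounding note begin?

note 8 onset = 15/2b = 2903.226ms

1. 0.0ms @ 0 + 580.645ms (3/2)
2. 580.645ms @ 3/2 + 580.645ms (3/2)
3. 1161.29ms @ 3 + 870.968ms (9/4)
4. 2032.258ms @ 21/4 + 290.323ms (3/4)
5. 2322.581ms @ 6 + 193.548ms (1/2)
6. 2516.129ms @ 13/2 + 193.548ms (1/2)
7. 2709.677ms @ 7 + 193.548ms (1/2)
8. 2903.226ms @ 15/2 + 580.645ms (3/2)
9. 3483.871ms @ 9 + 290.323ms (3/4)
10. 3774.194ms @ 39/4 + 290.323ms (3/4)
11. 4064.516ms @ 21/2 + 580.645ms (3/2)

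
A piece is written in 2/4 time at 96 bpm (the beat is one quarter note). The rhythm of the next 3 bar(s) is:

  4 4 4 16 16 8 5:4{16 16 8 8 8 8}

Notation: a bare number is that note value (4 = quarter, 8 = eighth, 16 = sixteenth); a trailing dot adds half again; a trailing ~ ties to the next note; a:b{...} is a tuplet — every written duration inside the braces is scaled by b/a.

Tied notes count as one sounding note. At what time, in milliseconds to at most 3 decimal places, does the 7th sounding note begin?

1. 0.0ms @ 0 + 625.0ms (1)
2. 625.0ms @ 1 + 625.0ms (1)
3. 1250.0ms @ 2 + 625.0ms (1)
4. 1875.0ms @ 3 + 156.25ms (1/4)
5. 2031.25ms @ 13/4 + 156.25ms (1/4)
6. 2187.5ms @ 7/2 + 312.5ms (1/2)
7. 2500.0ms @ 4 + 125.0ms (1/5)
8. 2625.0ms @ 21/5 + 125.0ms (1/5)
9. 2750.0ms @ 22/5 + 250.0ms (2/5)
10. 3000.0ms @ 24/5 + 250.0ms (2/5)
11. 3250.0ms @ 26/5 + 250.0ms (2/5)
12. 3500.0ms @ 28/5 + 250.0ms (2/5)

note 7 onset = 4b = 2500.0ms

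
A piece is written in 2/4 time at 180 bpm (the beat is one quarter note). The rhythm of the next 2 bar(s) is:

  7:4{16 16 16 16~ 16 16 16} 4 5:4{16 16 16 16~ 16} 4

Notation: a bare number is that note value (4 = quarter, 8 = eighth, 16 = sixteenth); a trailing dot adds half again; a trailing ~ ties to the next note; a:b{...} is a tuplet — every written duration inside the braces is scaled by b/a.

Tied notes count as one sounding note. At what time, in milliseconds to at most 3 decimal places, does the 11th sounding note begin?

note 11 onset = 13/5b = 866.667ms

1. 0.0ms @ 0 + 47.619ms (1/7)
2. 47.619ms @ 1/7 + 47.619ms (1/7)
3. 95.238ms @ 2/7 + 47.619ms (1/7)
4. 142.857ms @ 3/7 + 95.238ms (2/7)
5. 238.095ms @ 5/7 + 47.619ms (1/7)
6. 285.714ms @ 6/7 + 47.619ms (1/7)
7. 333.333ms @ 1 + 333.333ms (1)
8. 666.667ms @ 2 + 66.667ms (1/5)
9. 733.333ms @ 11/5 + 66.667ms (1/5)
10. 800.0ms @ 12/5 + 66.667ms (1/5)
11. 866.667ms @ 13/5 + 133.333ms (2/5)
12. 1000.0ms @ 3 + 333.333ms (1)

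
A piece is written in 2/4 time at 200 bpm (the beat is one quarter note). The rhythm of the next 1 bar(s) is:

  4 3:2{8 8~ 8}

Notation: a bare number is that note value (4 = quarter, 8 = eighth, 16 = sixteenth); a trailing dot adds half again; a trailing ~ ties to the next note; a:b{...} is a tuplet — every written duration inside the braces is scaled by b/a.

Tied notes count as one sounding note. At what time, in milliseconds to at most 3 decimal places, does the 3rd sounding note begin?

1. 0.0ms @ 0 + 300.0ms (1)
2. 300.0ms @ 1 + 100.0ms (1/3)
3. 400.0ms @ 4/3 + 200.0ms (2/3)

note 3 onset = 4/3b = 400.0ms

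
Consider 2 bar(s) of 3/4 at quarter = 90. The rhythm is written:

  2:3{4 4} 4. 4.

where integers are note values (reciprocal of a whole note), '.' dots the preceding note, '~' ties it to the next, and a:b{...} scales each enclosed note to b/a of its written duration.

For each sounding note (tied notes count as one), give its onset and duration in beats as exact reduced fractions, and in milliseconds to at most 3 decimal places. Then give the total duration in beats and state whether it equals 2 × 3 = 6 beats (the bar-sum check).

1) 0.0ms=0b +1000.0ms=3/2b
2) 1000.0ms=3/2b +1000.0ms=3/2b
3) 2000.0ms=3b +1000.0ms=3/2b
4) 3000.0ms=9/2b +1000.0ms=3/2b
Σ=6b of 6 (90bpm 3/4) — PASS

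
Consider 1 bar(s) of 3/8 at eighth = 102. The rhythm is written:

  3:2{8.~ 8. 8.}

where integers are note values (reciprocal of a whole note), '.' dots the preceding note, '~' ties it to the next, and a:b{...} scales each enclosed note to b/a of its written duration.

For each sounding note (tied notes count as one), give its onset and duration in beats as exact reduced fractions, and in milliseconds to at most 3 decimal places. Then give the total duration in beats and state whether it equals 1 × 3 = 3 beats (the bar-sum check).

1) 0.0ms=0b +1176.471ms=2b
2) 1176.471ms=2b +588.235ms=1b
Σ=3b of 3 (102bpm 3/8) — PASS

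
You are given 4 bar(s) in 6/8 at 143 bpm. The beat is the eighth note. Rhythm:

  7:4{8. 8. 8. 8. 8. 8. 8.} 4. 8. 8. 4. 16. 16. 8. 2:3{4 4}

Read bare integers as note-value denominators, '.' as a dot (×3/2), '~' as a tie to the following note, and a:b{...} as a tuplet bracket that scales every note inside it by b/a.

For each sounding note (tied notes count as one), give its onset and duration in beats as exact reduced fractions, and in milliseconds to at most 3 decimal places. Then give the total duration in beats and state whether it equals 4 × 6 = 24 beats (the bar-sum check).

1) 0.0ms=0b +359.64ms=6/7b
2) 359.64ms=6/7b +359.64ms=6/7b
3) 719.281ms=12/7b +359.64ms=6/7b
4) 1078.921ms=18/7b +359.64ms=6/7b
5) 1438.561ms=24/7b +359.64ms=6/7b
6) 1798.202ms=30/7b +359.64ms=6/7b
7) 2157.842ms=36/7b +359.64ms=6/7b
8) 2517.483ms=6b +1258.741ms=3b
9) 3776.224ms=9b +629.371ms=3/2b
10) 4405.594ms=21/2b +629.371ms=3/2b
11) 5034.965ms=12b +1258.741ms=3b
12) 6293.706ms=15b +314.685ms=3/4b
13) 6608.392ms=63/4b +314.685ms=3/4b
14) 6923.077ms=33/2b +629.371ms=3/2b
15) 7552.448ms=18b +1258.741ms=3b
16) 8811.189ms=21b +1258.741ms=3b
Σ=24b of 24 (143bpm 6/8) — PASS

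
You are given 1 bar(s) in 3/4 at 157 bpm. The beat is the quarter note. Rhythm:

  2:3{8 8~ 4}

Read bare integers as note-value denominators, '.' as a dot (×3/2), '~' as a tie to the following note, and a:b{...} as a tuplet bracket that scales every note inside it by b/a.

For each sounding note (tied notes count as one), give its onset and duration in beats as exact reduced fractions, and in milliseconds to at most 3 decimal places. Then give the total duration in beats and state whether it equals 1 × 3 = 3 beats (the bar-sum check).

1) 0.0ms=0b +286.624ms=3/4b
2) 286.624ms=3/4b +859.873ms=9/4b
Σ=3b of 3 (157bpm 3/4) — PASS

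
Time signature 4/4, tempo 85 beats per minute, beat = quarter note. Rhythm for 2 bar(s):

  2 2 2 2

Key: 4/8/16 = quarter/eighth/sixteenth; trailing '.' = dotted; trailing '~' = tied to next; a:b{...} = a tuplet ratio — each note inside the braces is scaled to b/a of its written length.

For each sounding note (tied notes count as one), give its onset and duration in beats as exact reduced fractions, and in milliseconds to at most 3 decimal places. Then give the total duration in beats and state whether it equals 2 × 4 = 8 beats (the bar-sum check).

1) 0.0ms=0b +1411.765ms=2b
2) 1411.765ms=2b +1411.765ms=2b
3) 2823.529ms=4b +1411.765ms=2b
4) 4235.294ms=6b +1411.765ms=2b
Σ=8b of 8 (85bpm 4/4) — PASS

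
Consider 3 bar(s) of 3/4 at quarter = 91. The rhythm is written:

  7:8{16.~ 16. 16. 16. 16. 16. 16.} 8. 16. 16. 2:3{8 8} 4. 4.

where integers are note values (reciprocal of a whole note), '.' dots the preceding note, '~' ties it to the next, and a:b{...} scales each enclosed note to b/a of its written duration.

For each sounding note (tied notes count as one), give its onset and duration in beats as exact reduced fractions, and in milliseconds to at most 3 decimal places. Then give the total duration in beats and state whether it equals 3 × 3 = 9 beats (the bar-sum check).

1) 0.0ms=0b +565.149ms=6/7b
2) 565.149ms=6/7b +282.575ms=3/7b
3) 847.724ms=9/7b +282.575ms=3/7b
4) 1130.298ms=12/7b +282.575ms=3/7b
5) 1412.873ms=15/7b +282.575ms=3/7b
6) 1695.447ms=18/7b +282.575ms=3/7b
7) 1978.022ms=3b +494.505ms=3/4b
8) 2472.527ms=15/4b +247.253ms=3/8b
9) 2719.78ms=33/8b +247.253ms=3/8b
10) 2967.033ms=9/2b +494.505ms=3/4b
11) 3461.538ms=21/4b +494.505ms=3/4b
12) 3956.044ms=6b +989.011ms=3/2b
13) 4945.055ms=15/2b +989.011ms=3/2b
Σ=9b of 9 (91bpm 3/4) — PASS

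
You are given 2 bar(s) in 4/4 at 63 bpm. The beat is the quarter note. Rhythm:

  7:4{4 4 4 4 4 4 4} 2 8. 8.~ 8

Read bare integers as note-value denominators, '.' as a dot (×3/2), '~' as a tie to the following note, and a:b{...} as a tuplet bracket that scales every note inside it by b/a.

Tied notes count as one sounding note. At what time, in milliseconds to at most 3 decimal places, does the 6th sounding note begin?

note 6 onset = 20/7b = 2721.088ms

1. 0.0ms @ 0 + 544.218ms (4/7)
2. 544.218ms @ 4/7 + 544.218ms (4/7)
3. 1088.435ms @ 8/7 + 544.218ms (4/7)
4. 1632.653ms @ 12/7 + 544.218ms (4/7)
5. 2176.871ms @ 16/7 + 544.218ms (4/7)
6. 2721.088ms @ 20/7 + 544.218ms (4/7)
7. 3265.306ms @ 24/7 + 544.218ms (4/7)
8. 3809.524ms @ 4 + 1904.762ms (2)
9. 5714.286ms @ 6 + 714.286ms (3/4)
10. 6428.571ms @ 27/4 + 1190.476ms (5/4)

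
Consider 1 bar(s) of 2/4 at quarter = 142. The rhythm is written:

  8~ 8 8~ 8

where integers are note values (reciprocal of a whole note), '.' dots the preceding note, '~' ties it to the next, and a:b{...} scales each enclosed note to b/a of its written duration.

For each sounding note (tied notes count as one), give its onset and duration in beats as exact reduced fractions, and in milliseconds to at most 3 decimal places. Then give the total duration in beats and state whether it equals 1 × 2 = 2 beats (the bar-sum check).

1) 0.0ms=0b +422.535ms=1b
2) 422.535ms=1b +422.535ms=1b
Σ=2b of 2 (142bpm 2/4) — PASS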